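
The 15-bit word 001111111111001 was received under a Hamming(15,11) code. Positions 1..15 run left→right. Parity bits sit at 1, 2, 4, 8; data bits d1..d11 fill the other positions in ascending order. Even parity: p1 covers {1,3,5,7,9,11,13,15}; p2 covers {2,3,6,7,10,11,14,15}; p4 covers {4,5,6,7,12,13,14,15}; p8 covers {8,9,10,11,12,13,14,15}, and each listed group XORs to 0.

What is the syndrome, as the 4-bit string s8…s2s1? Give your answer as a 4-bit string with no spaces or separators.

0000

s1 (pos 1,3,5,7,9,11,13,15): 0⊕1⊕1⊕1⊕1⊕1⊕0⊕1 = 0
s2 (pos 2,3,6,7,10,11,14,15): 0⊕1⊕1⊕1⊕1⊕1⊕0⊕1 = 0
s4 (pos 4,5,6,7,12,13,14,15): 1⊕1⊕1⊕1⊕1⊕0⊕0⊕1 = 0
s8 (pos 8,9,10,11,12,13,14,15): 1⊕1⊕1⊕1⊕1⊕0⊕0⊕1 = 0
Syndrome s8…s1 = 0000 → no error.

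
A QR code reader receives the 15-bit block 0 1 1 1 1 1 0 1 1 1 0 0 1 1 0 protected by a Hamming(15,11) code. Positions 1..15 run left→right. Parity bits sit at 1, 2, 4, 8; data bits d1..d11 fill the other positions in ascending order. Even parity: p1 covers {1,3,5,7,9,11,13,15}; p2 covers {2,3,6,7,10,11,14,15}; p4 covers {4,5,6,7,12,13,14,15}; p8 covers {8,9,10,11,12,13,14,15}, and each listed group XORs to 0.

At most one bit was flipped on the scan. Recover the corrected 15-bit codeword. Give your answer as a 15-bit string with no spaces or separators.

011111011100100

s1 (pos 1,3,5,7,9,11,13,15): 0⊕1⊕1⊕0⊕1⊕0⊕1⊕0 = 0
s2 (pos 2,3,6,7,10,11,14,15): 1⊕1⊕1⊕0⊕1⊕0⊕1⊕0 = 1
s4 (pos 4,5,6,7,12,13,14,15): 1⊕1⊕1⊕0⊕0⊕1⊕1⊕0 = 1
s8 (pos 8,9,10,11,12,13,14,15): 1⊕1⊕1⊕0⊕0⊕1⊕1⊕0 = 1
Syndrome s8…s1 = 1110 → error at position 14.
Flip position 14: 011111011100110 → 011111011100100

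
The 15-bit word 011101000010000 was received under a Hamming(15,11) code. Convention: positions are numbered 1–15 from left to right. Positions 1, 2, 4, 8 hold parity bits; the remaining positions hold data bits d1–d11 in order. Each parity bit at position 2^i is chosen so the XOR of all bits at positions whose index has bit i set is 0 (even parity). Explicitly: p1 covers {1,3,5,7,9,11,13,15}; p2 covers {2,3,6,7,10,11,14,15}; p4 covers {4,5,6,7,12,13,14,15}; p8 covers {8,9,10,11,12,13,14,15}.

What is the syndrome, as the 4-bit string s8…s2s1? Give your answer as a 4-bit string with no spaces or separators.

1000

s1 (pos 1,3,5,7,9,11,13,15): 0⊕1⊕0⊕0⊕0⊕1⊕0⊕0 = 0
s2 (pos 2,3,6,7,10,11,14,15): 1⊕1⊕1⊕0⊕0⊕1⊕0⊕0 = 0
s4 (pos 4,5,6,7,12,13,14,15): 1⊕0⊕1⊕0⊕0⊕0⊕0⊕0 = 0
s8 (pos 8,9,10,11,12,13,14,15): 0⊕0⊕0⊕1⊕0⊕0⊕0⊕0 = 1
Syndrome s8…s1 = 1000 → error at position 8.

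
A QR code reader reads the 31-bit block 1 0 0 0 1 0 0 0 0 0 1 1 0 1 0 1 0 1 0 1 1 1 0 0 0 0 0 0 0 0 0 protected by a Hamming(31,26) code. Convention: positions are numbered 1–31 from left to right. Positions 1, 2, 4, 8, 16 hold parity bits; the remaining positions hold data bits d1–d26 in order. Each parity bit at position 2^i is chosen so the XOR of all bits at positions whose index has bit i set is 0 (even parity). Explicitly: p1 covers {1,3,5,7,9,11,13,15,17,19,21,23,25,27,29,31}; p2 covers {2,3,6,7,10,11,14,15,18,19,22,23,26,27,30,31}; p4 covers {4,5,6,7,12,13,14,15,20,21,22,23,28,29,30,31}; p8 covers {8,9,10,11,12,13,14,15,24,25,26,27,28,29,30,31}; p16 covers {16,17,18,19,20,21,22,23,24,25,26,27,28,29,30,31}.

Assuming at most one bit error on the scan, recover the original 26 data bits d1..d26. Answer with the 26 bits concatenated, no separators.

01000011010010111010000000

s1 (pos 1,3,5,7,9,11,13,15,17,19,21,23,25,27,29,31): 1⊕0⊕1⊕0⊕0⊕1⊕0⊕0⊕0⊕0⊕1⊕0⊕0⊕0⊕0⊕0 = 0
s2 (pos 2,3,6,7,10,11,14,15,18,19,22,23,26,27,30,31): 0⊕0⊕0⊕0⊕0⊕1⊕1⊕0⊕1⊕0⊕1⊕0⊕0⊕0⊕0⊕0 = 0
s4 (pos 4,5,6,7,12,13,14,15,20,21,22,23,28,29,30,31): 0⊕1⊕0⊕0⊕1⊕0⊕1⊕0⊕1⊕1⊕1⊕0⊕0⊕0⊕0⊕0 = 0
s8 (pos 8,9,10,11,12,13,14,15,24,25,26,27,28,29,30,31): 0⊕0⊕0⊕1⊕1⊕0⊕1⊕0⊕0⊕0⊕0⊕0⊕0⊕0⊕0⊕0 = 1
s16 (pos 16,17,18,19,20,21,22,23,24,25,26,27,28,29,30,31): 1⊕0⊕1⊕0⊕1⊕1⊕1⊕0⊕0⊕0⊕0⊕0⊕0⊕0⊕0⊕0 = 1
Syndrome s16…s1 = 11000 → error at position 24.
Flip position 24: 1000100000110101010111000000000 → 1000100000110101010111010000000
Read data bits from positions 3,5,6,7,9,10,11,12,13,14,15,17,18,19,20,21,22,23,24,25,26,27,28,29,30,31: 01000011010010111010000000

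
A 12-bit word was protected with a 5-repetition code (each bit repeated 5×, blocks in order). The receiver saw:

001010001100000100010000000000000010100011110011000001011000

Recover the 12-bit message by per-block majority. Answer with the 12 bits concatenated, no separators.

Block 1 (00101): 2 ones → 0
Block 2 (00011): 2 ones → 0
Block 3 (00000): 0 ones → 0
Block 4 (10001): 2 ones → 0
Block 5 (00000): 0 ones → 0
Block 6 (00000): 0 ones → 0
Block 7 (00001): 1 one → 0
Block 8 (01000): 1 one → 0
Block 9 (11110): 4 ones → 1
Block 10 (01100): 2 ones → 0
Block 11 (00010): 1 one → 0
Block 12 (11000): 2 ones → 0

000000001000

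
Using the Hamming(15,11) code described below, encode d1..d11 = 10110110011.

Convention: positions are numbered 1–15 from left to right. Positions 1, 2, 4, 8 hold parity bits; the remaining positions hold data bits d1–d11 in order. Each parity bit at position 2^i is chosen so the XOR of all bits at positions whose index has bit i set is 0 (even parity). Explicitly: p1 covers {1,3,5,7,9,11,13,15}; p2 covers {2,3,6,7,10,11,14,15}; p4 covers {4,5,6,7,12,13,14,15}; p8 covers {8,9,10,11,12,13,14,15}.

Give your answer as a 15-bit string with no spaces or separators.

Place data at non-parity positions: p1 p2 1 p4 0 1 1 p8 0 1 1 0 0 1 1
p1 (pos 1,3,5,7,9,11,13,15): XOR of data positions = 1⊕0⊕1⊕0⊕1⊕0⊕1 = 0
p2 (pos 2,3,6,7,10,11,14,15): XOR of data positions = 1⊕1⊕1⊕1⊕1⊕1⊕1 = 1
p4 (pos 4,5,6,7,12,13,14,15): XOR of data positions = 0⊕1⊕1⊕0⊕0⊕1⊕1 = 0
p8 (pos 8,9,10,11,12,13,14,15): XOR of data positions = 0⊕1⊕1⊕0⊕0⊕1⊕1 = 0
Codeword: 011001100110011

011001100110011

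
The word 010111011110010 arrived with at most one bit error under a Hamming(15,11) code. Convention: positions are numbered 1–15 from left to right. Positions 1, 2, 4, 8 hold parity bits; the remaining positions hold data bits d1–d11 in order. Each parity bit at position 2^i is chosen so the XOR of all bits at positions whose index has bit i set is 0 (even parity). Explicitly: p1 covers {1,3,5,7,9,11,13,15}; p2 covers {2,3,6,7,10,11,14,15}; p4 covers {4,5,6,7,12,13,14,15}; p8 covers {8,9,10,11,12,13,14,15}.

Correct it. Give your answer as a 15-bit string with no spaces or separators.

010111011100010

s1 (pos 1,3,5,7,9,11,13,15): 0⊕0⊕1⊕0⊕1⊕1⊕0⊕0 = 1
s2 (pos 2,3,6,7,10,11,14,15): 1⊕0⊕1⊕0⊕1⊕1⊕1⊕0 = 1
s4 (pos 4,5,6,7,12,13,14,15): 1⊕1⊕1⊕0⊕0⊕0⊕1⊕0 = 0
s8 (pos 8,9,10,11,12,13,14,15): 1⊕1⊕1⊕1⊕0⊕0⊕1⊕0 = 1
Syndrome s8…s1 = 1011 → error at position 11.
Flip position 11: 010111011110010 → 010111011100010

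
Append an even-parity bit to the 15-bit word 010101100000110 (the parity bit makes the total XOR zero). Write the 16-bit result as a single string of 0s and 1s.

XOR of the 15 data bits: 0⊕1⊕0⊕1⊕0⊕1⊕1⊕0⊕0⊕0⊕0⊕0⊕1⊕1⊕0 = 0
Parity bit = 0 (so all 16 bits XOR to 0).

0101011000001100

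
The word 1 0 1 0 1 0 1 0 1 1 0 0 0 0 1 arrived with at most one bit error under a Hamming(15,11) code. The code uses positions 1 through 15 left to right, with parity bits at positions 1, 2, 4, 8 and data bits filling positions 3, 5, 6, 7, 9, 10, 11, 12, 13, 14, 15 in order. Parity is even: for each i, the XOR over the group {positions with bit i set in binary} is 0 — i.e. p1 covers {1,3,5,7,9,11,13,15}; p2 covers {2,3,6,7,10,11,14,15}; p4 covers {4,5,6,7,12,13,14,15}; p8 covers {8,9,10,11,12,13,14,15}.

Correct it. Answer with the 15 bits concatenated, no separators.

101010101101001

s1 (pos 1,3,5,7,9,11,13,15): 1⊕1⊕1⊕1⊕1⊕0⊕0⊕1 = 0
s2 (pos 2,3,6,7,10,11,14,15): 0⊕1⊕0⊕1⊕1⊕0⊕0⊕1 = 0
s4 (pos 4,5,6,7,12,13,14,15): 0⊕1⊕0⊕1⊕0⊕0⊕0⊕1 = 1
s8 (pos 8,9,10,11,12,13,14,15): 0⊕1⊕1⊕0⊕0⊕0⊕0⊕1 = 1
Syndrome s8…s1 = 1100 → error at position 12.
Flip position 12: 101010101100001 → 101010101101001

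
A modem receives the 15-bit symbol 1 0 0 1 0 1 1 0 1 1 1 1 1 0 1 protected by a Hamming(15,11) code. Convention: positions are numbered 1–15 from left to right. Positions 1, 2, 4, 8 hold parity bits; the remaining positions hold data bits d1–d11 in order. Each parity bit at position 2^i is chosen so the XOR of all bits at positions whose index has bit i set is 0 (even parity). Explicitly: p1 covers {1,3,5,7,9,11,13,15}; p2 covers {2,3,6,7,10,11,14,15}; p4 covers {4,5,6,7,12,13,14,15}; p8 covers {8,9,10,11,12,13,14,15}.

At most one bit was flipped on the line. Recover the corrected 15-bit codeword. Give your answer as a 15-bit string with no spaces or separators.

110101101111101

s1 (pos 1,3,5,7,9,11,13,15): 1⊕0⊕0⊕1⊕1⊕1⊕1⊕1 = 0
s2 (pos 2,3,6,7,10,11,14,15): 0⊕0⊕1⊕1⊕1⊕1⊕0⊕1 = 1
s4 (pos 4,5,6,7,12,13,14,15): 1⊕0⊕1⊕1⊕1⊕1⊕0⊕1 = 0
s8 (pos 8,9,10,11,12,13,14,15): 0⊕1⊕1⊕1⊕1⊕1⊕0⊕1 = 0
Syndrome s8…s1 = 0010 → error at position 2.
Flip position 2: 100101101111101 → 110101101111101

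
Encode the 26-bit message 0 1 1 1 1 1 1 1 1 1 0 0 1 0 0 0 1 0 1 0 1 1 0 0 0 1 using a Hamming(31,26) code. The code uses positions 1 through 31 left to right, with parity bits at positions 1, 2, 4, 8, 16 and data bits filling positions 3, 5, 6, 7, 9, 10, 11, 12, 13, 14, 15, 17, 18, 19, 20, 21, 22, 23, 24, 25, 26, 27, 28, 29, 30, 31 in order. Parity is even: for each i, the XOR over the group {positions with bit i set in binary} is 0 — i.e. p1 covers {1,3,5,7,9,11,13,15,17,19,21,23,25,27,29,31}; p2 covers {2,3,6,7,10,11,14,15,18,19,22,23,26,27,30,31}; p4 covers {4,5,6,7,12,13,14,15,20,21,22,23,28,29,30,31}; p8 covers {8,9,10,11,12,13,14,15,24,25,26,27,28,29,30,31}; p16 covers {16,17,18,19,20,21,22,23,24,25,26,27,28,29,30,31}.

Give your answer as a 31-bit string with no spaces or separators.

1000111011111100010001010110001

Place data at non-parity positions: p1 p2 0 p4 1 1 1 p8 1 1 1 1 1 1 0 p16 0 1 0 0 0 1 0 1 0 1 1 0 0 0 1
p1 (pos 1,3,5,7,9,11,13,15,17,19,21,23,25,27,29,31): XOR of data positions = 0⊕1⊕1⊕1⊕1⊕1⊕0⊕0⊕0⊕0⊕0⊕0⊕1⊕0⊕1 = 1
p2 (pos 2,3,6,7,10,11,14,15,18,19,22,23,26,27,30,31): XOR of data positions = 0⊕1⊕1⊕1⊕1⊕1⊕0⊕1⊕0⊕1⊕0⊕1⊕1⊕0⊕1 = 0
p4 (pos 4,5,6,7,12,13,14,15,20,21,22,23,28,29,30,31): XOR of data positions = 1⊕1⊕1⊕1⊕1⊕1⊕0⊕0⊕0⊕1⊕0⊕0⊕0⊕0⊕1 = 0
p8 (pos 8,9,10,11,12,13,14,15,24,25,26,27,28,29,30,31): XOR of data positions = 1⊕1⊕1⊕1⊕1⊕1⊕0⊕1⊕0⊕1⊕1⊕0⊕0⊕0⊕1 = 0
p16 (pos 16,17,18,19,20,21,22,23,24,25,26,27,28,29,30,31): XOR of data positions = 0⊕1⊕0⊕0⊕0⊕1⊕0⊕1⊕0⊕1⊕1⊕0⊕0⊕0⊕1 = 0
Codeword: 1000111011111100010001010110001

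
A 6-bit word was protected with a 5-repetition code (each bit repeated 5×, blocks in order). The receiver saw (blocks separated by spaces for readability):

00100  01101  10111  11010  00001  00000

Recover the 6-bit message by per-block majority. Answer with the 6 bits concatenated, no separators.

Block 1 (00100): 1 one → 0
Block 2 (01101): 3 ones → 1
Block 3 (10111): 4 ones → 1
Block 4 (11010): 3 ones → 1
Block 5 (00001): 1 one → 0
Block 6 (00000): 0 ones → 0

011100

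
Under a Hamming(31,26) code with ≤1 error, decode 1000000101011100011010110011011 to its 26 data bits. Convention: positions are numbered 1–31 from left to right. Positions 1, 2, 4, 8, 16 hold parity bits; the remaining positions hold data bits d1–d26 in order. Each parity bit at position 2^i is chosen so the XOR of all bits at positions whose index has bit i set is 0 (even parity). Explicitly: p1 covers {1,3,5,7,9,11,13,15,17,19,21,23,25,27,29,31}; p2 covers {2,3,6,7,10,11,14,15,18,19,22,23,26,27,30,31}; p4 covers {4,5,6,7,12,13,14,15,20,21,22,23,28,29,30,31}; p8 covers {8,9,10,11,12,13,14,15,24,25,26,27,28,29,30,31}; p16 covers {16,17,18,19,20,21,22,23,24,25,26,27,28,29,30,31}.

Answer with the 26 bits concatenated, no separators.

00000101110111010110011011

s1 (pos 1,3,5,7,9,11,13,15,17,19,21,23,25,27,29,31): 1⊕0⊕0⊕0⊕0⊕0⊕1⊕0⊕0⊕1⊕1⊕1⊕0⊕1⊕0⊕1 = 1
s2 (pos 2,3,6,7,10,11,14,15,18,19,22,23,26,27,30,31): 0⊕0⊕0⊕0⊕1⊕0⊕1⊕0⊕1⊕1⊕0⊕1⊕0⊕1⊕1⊕1 = 0
s4 (pos 4,5,6,7,12,13,14,15,20,21,22,23,28,29,30,31): 0⊕0⊕0⊕0⊕1⊕1⊕1⊕0⊕0⊕1⊕0⊕1⊕1⊕0⊕1⊕1 = 0
s8 (pos 8,9,10,11,12,13,14,15,24,25,26,27,28,29,30,31): 1⊕0⊕1⊕0⊕1⊕1⊕1⊕0⊕1⊕0⊕0⊕1⊕1⊕0⊕1⊕1 = 0
s16 (pos 16,17,18,19,20,21,22,23,24,25,26,27,28,29,30,31): 0⊕0⊕1⊕1⊕0⊕1⊕0⊕1⊕1⊕0⊕0⊕1⊕1⊕0⊕1⊕1 = 1
Syndrome s16…s1 = 10001 → error at position 17.
Flip position 17: 1000000101011100011010110011011 → 1000000101011100111010110011011
Read data bits from positions 3,5,6,7,9,10,11,12,13,14,15,17,18,19,20,21,22,23,24,25,26,27,28,29,30,31: 00000101110111010110011011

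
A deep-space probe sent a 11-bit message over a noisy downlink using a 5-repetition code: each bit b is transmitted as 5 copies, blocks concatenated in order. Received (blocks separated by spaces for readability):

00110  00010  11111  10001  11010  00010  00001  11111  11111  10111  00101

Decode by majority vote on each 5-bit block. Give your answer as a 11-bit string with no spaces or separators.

00101001110

Block 1 (00110): 2 ones → 0
Block 2 (00010): 1 one → 0
Block 3 (11111): 5 ones → 1
Block 4 (10001): 2 ones → 0
Block 5 (11010): 3 ones → 1
Block 6 (00010): 1 one → 0
Block 7 (00001): 1 one → 0
Block 8 (11111): 5 ones → 1
Block 9 (11111): 5 ones → 1
Block 10 (10111): 4 ones → 1
Block 11 (00101): 2 ones → 0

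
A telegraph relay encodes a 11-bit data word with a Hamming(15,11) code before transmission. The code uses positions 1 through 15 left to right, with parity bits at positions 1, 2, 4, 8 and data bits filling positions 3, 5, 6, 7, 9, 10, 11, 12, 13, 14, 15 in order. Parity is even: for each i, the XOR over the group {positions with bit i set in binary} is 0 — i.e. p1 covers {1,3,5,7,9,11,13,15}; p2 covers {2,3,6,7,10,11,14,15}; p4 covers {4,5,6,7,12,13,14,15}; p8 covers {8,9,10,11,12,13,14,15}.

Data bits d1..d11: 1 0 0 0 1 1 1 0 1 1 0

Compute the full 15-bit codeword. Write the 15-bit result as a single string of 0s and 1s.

Place data at non-parity positions: p1 p2 1 p4 0 0 0 p8 1 1 1 0 1 1 0
p1 (pos 1,3,5,7,9,11,13,15): XOR of data positions = 1⊕0⊕0⊕1⊕1⊕1⊕0 = 0
p2 (pos 2,3,6,7,10,11,14,15): XOR of data positions = 1⊕0⊕0⊕1⊕1⊕1⊕0 = 0
p4 (pos 4,5,6,7,12,13,14,15): XOR of data positions = 0⊕0⊕0⊕0⊕1⊕1⊕0 = 0
p8 (pos 8,9,10,11,12,13,14,15): XOR of data positions = 1⊕1⊕1⊕0⊕1⊕1⊕0 = 1
Codeword: 001000011110110

001000011110110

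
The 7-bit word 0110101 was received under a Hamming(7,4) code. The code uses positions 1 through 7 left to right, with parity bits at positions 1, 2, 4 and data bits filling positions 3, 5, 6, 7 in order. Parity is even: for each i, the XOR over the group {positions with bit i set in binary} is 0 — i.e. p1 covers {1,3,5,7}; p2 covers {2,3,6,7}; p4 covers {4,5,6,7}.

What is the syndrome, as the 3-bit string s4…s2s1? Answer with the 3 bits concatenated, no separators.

011

s1 (pos 1,3,5,7): 0⊕1⊕1⊕1 = 1
s2 (pos 2,3,6,7): 1⊕1⊕0⊕1 = 1
s4 (pos 4,5,6,7): 0⊕1⊕0⊕1 = 0
Syndrome s4…s1 = 011 → error at position 3.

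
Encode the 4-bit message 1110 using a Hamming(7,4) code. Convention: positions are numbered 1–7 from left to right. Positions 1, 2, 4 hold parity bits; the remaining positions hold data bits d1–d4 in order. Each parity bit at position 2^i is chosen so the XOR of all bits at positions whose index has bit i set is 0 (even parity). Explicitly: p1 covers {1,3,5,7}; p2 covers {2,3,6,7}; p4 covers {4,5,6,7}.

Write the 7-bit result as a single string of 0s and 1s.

0010110

Place data at non-parity positions: p1 p2 1 p4 1 1 0
p1 (pos 1,3,5,7): XOR of data positions = 1⊕1⊕0 = 0
p2 (pos 2,3,6,7): XOR of data positions = 1⊕1⊕0 = 0
p4 (pos 4,5,6,7): XOR of data positions = 1⊕1⊕0 = 0
Codeword: 0010110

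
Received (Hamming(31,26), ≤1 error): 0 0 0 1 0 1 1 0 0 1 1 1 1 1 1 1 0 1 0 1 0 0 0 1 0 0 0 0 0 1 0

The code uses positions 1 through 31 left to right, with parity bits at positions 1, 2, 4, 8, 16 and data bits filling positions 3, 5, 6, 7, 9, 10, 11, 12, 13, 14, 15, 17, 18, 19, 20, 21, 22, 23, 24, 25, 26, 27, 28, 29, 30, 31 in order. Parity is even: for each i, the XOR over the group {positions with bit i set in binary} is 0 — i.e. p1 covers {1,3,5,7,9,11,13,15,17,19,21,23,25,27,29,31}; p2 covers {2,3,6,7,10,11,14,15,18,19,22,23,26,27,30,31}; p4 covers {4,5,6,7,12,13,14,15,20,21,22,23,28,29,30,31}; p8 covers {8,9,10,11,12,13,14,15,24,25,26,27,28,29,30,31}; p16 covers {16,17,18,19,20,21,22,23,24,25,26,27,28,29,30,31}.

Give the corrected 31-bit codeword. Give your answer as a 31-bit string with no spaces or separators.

0001011001111111010000010000010

s1 (pos 1,3,5,7,9,11,13,15,17,19,21,23,25,27,29,31): 0⊕0⊕0⊕1⊕0⊕1⊕1⊕1⊕0⊕0⊕0⊕0⊕0⊕0⊕0⊕0 = 0
s2 (pos 2,3,6,7,10,11,14,15,18,19,22,23,26,27,30,31): 0⊕0⊕1⊕1⊕1⊕1⊕1⊕1⊕1⊕0⊕0⊕0⊕0⊕0⊕1⊕0 = 0
s4 (pos 4,5,6,7,12,13,14,15,20,21,22,23,28,29,30,31): 1⊕0⊕1⊕1⊕1⊕1⊕1⊕1⊕1⊕0⊕0⊕0⊕0⊕0⊕1⊕0 = 1
s8 (pos 8,9,10,11,12,13,14,15,24,25,26,27,28,29,30,31): 0⊕0⊕1⊕1⊕1⊕1⊕1⊕1⊕1⊕0⊕0⊕0⊕0⊕0⊕1⊕0 = 0
s16 (pos 16,17,18,19,20,21,22,23,24,25,26,27,28,29,30,31): 1⊕0⊕1⊕0⊕1⊕0⊕0⊕0⊕1⊕0⊕0⊕0⊕0⊕0⊕1⊕0 = 1
Syndrome s16…s1 = 10100 → error at position 20.
Flip position 20: 0001011001111111010100010000010 → 0001011001111111010000010000010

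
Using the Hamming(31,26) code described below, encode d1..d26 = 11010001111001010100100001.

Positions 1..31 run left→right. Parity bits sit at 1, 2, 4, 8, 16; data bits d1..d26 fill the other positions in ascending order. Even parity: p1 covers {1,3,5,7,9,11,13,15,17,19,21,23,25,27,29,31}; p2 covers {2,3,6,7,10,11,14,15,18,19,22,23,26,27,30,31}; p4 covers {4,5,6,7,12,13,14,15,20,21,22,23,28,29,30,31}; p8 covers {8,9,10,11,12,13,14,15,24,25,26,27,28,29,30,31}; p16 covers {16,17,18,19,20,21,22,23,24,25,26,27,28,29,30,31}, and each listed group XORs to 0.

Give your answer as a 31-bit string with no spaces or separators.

1011101000011111001010100100001

Place data at non-parity positions: p1 p2 1 p4 1 0 1 p8 0 0 0 1 1 1 1 p16 0 0 1 0 1 0 1 0 0 1 0 0 0 0 1
p1 (pos 1,3,5,7,9,11,13,15,17,19,21,23,25,27,29,31): XOR of data positions = 1⊕1⊕1⊕0⊕0⊕1⊕1⊕0⊕1⊕1⊕1⊕0⊕0⊕0⊕1 = 1
p2 (pos 2,3,6,7,10,11,14,15,18,19,22,23,26,27,30,31): XOR of data positions = 1⊕0⊕1⊕0⊕0⊕1⊕1⊕0⊕1⊕0⊕1⊕1⊕0⊕0⊕1 = 0
p4 (pos 4,5,6,7,12,13,14,15,20,21,22,23,28,29,30,31): XOR of data positions = 1⊕0⊕1⊕1⊕1⊕1⊕1⊕0⊕1⊕0⊕1⊕0⊕0⊕0⊕1 = 1
p8 (pos 8,9,10,11,12,13,14,15,24,25,26,27,28,29,30,31): XOR of data positions = 0⊕0⊕0⊕1⊕1⊕1⊕1⊕0⊕0⊕1⊕0⊕0⊕0⊕0⊕1 = 0
p16 (pos 16,17,18,19,20,21,22,23,24,25,26,27,28,29,30,31): XOR of data positions = 0⊕0⊕1⊕0⊕1⊕0⊕1⊕0⊕0⊕1⊕0⊕0⊕0⊕0⊕1 = 1
Codeword: 1011101000011111001010100100001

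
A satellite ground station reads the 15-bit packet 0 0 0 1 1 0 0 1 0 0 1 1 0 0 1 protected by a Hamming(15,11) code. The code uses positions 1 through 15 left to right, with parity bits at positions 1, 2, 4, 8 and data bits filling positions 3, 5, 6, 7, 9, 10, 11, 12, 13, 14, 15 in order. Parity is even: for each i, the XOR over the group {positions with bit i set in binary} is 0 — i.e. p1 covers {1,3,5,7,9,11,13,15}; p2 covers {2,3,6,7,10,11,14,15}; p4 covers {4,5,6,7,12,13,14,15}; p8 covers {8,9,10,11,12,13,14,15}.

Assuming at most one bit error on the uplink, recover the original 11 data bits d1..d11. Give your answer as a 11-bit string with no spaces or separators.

01000011001

s1 (pos 1,3,5,7,9,11,13,15): 0⊕0⊕1⊕0⊕0⊕1⊕0⊕1 = 1
s2 (pos 2,3,6,7,10,11,14,15): 0⊕0⊕0⊕0⊕0⊕1⊕0⊕1 = 0
s4 (pos 4,5,6,7,12,13,14,15): 1⊕1⊕0⊕0⊕1⊕0⊕0⊕1 = 0
s8 (pos 8,9,10,11,12,13,14,15): 1⊕0⊕0⊕1⊕1⊕0⊕0⊕1 = 0
Syndrome s8…s1 = 0001 → error at position 1.
Flip position 1: 000110010011001 → 100110010011001
Read data bits from positions 3,5,6,7,9,10,11,12,13,14,15: 01000011001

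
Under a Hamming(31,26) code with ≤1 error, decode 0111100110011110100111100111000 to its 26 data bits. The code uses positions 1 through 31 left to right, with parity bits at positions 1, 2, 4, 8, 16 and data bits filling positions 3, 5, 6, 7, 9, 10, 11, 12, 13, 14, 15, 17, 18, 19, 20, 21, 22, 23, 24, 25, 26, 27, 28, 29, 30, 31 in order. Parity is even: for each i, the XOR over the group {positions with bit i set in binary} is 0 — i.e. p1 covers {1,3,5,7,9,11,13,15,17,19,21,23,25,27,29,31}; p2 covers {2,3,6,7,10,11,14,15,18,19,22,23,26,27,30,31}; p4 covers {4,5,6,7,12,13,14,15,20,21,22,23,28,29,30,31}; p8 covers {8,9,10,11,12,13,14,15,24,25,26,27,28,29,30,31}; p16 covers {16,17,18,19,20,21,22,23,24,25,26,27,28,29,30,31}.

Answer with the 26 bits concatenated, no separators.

s1 (pos 1,3,5,7,9,11,13,15,17,19,21,23,25,27,29,31): 0⊕1⊕1⊕0⊕1⊕0⊕1⊕1⊕1⊕0⊕1⊕1⊕0⊕1⊕0⊕0 = 1
s2 (pos 2,3,6,7,10,11,14,15,18,19,22,23,26,27,30,31): 1⊕1⊕0⊕0⊕0⊕0⊕1⊕1⊕0⊕0⊕1⊕1⊕1⊕1⊕0⊕0 = 0
s4 (pos 4,5,6,7,12,13,14,15,20,21,22,23,28,29,30,31): 1⊕1⊕0⊕0⊕1⊕1⊕1⊕1⊕1⊕1⊕1⊕1⊕1⊕0⊕0⊕0 = 1
s8 (pos 8,9,10,11,12,13,14,15,24,25,26,27,28,29,30,31): 1⊕1⊕0⊕0⊕1⊕1⊕1⊕1⊕0⊕0⊕1⊕1⊕1⊕0⊕0⊕0 = 1
s16 (pos 16,17,18,19,20,21,22,23,24,25,26,27,28,29,30,31): 0⊕1⊕0⊕0⊕1⊕1⊕1⊕1⊕0⊕0⊕1⊕1⊕1⊕0⊕0⊕0 = 0
Syndrome s16…s1 = 01101 → error at position 13.
Flip position 13: 0111100110011110100111100111000 → 0111100110010110100111100111000
Read data bits from positions 3,5,6,7,9,10,11,12,13,14,15,17,18,19,20,21,22,23,24,25,26,27,28,29,30,31: 11001001011100111100111000

11001001011100111100111000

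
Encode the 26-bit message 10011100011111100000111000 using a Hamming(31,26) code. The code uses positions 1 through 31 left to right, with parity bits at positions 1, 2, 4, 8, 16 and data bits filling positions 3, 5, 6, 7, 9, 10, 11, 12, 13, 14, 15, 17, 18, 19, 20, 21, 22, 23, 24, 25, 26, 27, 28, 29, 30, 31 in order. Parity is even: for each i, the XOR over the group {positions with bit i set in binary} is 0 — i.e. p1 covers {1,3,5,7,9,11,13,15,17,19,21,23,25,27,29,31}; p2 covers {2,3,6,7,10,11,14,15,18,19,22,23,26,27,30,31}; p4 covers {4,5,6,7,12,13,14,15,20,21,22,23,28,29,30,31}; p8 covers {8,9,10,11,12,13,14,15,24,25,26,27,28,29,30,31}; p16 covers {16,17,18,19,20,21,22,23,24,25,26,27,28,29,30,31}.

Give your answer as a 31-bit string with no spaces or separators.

Place data at non-parity positions: p1 p2 1 p4 0 0 1 p8 1 1 0 0 0 1 1 p16 1 1 1 1 0 0 0 0 0 1 1 1 0 0 0
p1 (pos 1,3,5,7,9,11,13,15,17,19,21,23,25,27,29,31): XOR of data positions = 1⊕0⊕1⊕1⊕0⊕0⊕1⊕1⊕1⊕0⊕0⊕0⊕1⊕0⊕0 = 1
p2 (pos 2,3,6,7,10,11,14,15,18,19,22,23,26,27,30,31): XOR of data positions = 1⊕0⊕1⊕1⊕0⊕1⊕1⊕1⊕1⊕0⊕0⊕1⊕1⊕0⊕0 = 1
p4 (pos 4,5,6,7,12,13,14,15,20,21,22,23,28,29,30,31): XOR of data positions = 0⊕0⊕1⊕0⊕0⊕1⊕1⊕1⊕0⊕0⊕0⊕1⊕0⊕0⊕0 = 1
p8 (pos 8,9,10,11,12,13,14,15,24,25,26,27,28,29,30,31): XOR of data positions = 1⊕1⊕0⊕0⊕0⊕1⊕1⊕0⊕0⊕1⊕1⊕1⊕0⊕0⊕0 = 1
p16 (pos 16,17,18,19,20,21,22,23,24,25,26,27,28,29,30,31): XOR of data positions = 1⊕1⊕1⊕1⊕0⊕0⊕0⊕0⊕0⊕1⊕1⊕1⊕0⊕0⊕0 = 1
Codeword: 1111001111000111111100000111000

1111001111000111111100000111000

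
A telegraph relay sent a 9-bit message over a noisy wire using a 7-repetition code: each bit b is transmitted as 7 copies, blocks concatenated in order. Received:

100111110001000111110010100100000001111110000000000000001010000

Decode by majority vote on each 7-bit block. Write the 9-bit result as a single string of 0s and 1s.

Block 1 (1001111): 5 ones → 1
Block 2 (1000100): 2 ones → 0
Block 3 (0111110): 5 ones → 1
Block 4 (0101001): 3 ones → 0
Block 5 (0000000): 0 ones → 0
Block 6 (1111110): 6 ones → 1
Block 7 (0000000): 0 ones → 0
Block 8 (0000000): 0 ones → 0
Block 9 (1010000): 2 ones → 0

101001000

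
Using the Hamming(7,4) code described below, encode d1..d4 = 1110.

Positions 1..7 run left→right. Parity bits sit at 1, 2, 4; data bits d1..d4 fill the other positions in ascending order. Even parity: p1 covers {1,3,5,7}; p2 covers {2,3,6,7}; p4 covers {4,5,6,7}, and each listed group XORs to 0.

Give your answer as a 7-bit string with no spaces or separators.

Place data at non-parity positions: p1 p2 1 p4 1 1 0
p1 (pos 1,3,5,7): XOR of data positions = 1⊕1⊕0 = 0
p2 (pos 2,3,6,7): XOR of data positions = 1⊕1⊕0 = 0
p4 (pos 4,5,6,7): XOR of data positions = 1⊕1⊕0 = 0
Codeword: 0010110

0010110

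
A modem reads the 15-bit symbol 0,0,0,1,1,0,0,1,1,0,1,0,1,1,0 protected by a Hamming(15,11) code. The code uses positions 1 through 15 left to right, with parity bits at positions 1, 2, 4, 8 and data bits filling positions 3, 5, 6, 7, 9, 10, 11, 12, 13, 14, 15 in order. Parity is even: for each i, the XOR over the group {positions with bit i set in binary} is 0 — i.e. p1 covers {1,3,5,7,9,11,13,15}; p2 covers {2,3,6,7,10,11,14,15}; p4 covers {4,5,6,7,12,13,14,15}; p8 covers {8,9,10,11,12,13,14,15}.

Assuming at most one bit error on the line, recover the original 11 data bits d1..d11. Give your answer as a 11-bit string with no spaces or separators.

s1 (pos 1,3,5,7,9,11,13,15): 0⊕0⊕1⊕0⊕1⊕1⊕1⊕0 = 0
s2 (pos 2,3,6,7,10,11,14,15): 0⊕0⊕0⊕0⊕0⊕1⊕1⊕0 = 0
s4 (pos 4,5,6,7,12,13,14,15): 1⊕1⊕0⊕0⊕0⊕1⊕1⊕0 = 0
s8 (pos 8,9,10,11,12,13,14,15): 1⊕1⊕0⊕1⊕0⊕1⊕1⊕0 = 1
Syndrome s8…s1 = 1000 → error at position 8.
Flip position 8: 000110011010110 → 000110001010110
Read data bits from positions 3,5,6,7,9,10,11,12,13,14,15: 01001010110

01001010110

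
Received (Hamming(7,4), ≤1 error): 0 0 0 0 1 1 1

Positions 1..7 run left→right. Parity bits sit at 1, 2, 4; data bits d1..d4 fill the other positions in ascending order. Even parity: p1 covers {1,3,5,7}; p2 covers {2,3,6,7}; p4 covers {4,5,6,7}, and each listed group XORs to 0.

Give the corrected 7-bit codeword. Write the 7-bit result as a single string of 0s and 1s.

s1 (pos 1,3,5,7): 0⊕0⊕1⊕1 = 0
s2 (pos 2,3,6,7): 0⊕0⊕1⊕1 = 0
s4 (pos 4,5,6,7): 0⊕1⊕1⊕1 = 1
Syndrome s4…s1 = 100 → error at position 4.
Flip position 4: 0000111 → 0001111

0001111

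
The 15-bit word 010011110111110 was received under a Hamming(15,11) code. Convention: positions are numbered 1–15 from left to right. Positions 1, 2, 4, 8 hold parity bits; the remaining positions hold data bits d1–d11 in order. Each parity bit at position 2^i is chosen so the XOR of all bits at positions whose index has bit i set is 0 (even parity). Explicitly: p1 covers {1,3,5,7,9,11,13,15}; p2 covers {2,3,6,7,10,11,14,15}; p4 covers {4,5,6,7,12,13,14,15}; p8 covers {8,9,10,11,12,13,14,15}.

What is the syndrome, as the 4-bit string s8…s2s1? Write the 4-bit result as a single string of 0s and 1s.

s1 (pos 1,3,5,7,9,11,13,15): 0⊕0⊕1⊕1⊕0⊕1⊕1⊕0 = 0
s2 (pos 2,3,6,7,10,11,14,15): 1⊕0⊕1⊕1⊕1⊕1⊕1⊕0 = 0
s4 (pos 4,5,6,7,12,13,14,15): 0⊕1⊕1⊕1⊕1⊕1⊕1⊕0 = 0
s8 (pos 8,9,10,11,12,13,14,15): 1⊕0⊕1⊕1⊕1⊕1⊕1⊕0 = 0
Syndrome s8…s1 = 0000 → no error.

0000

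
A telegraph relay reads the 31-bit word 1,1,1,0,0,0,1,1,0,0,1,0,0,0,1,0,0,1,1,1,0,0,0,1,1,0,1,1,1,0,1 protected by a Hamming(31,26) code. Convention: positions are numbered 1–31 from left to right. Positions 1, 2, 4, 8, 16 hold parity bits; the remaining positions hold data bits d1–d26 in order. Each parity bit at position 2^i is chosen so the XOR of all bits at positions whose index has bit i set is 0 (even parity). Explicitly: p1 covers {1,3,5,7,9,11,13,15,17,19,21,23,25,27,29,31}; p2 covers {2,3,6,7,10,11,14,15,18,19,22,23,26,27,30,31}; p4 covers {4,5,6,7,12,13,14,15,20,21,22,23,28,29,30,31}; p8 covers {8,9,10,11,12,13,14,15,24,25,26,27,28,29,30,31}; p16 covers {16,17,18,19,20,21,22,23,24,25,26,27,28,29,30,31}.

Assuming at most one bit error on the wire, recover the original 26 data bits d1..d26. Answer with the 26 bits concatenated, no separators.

10010010001011100011111101

s1 (pos 1,3,5,7,9,11,13,15,17,19,21,23,25,27,29,31): 1⊕1⊕0⊕1⊕0⊕1⊕0⊕1⊕0⊕1⊕0⊕0⊕1⊕1⊕1⊕1 = 0
s2 (pos 2,3,6,7,10,11,14,15,18,19,22,23,26,27,30,31): 1⊕1⊕0⊕1⊕0⊕1⊕0⊕1⊕1⊕1⊕0⊕0⊕0⊕1⊕0⊕1 = 1
s4 (pos 4,5,6,7,12,13,14,15,20,21,22,23,28,29,30,31): 0⊕0⊕0⊕1⊕0⊕0⊕0⊕1⊕1⊕0⊕0⊕0⊕1⊕1⊕0⊕1 = 0
s8 (pos 8,9,10,11,12,13,14,15,24,25,26,27,28,29,30,31): 1⊕0⊕0⊕1⊕0⊕0⊕0⊕1⊕1⊕1⊕0⊕1⊕1⊕1⊕0⊕1 = 1
s16 (pos 16,17,18,19,20,21,22,23,24,25,26,27,28,29,30,31): 0⊕0⊕1⊕1⊕1⊕0⊕0⊕0⊕1⊕1⊕0⊕1⊕1⊕1⊕0⊕1 = 1
Syndrome s16…s1 = 11010 → error at position 26.
Flip position 26: 1110001100100010011100011011101 → 1110001100100010011100011111101
Read data bits from positions 3,5,6,7,9,10,11,12,13,14,15,17,18,19,20,21,22,23,24,25,26,27,28,29,30,31: 10010010001011100011111101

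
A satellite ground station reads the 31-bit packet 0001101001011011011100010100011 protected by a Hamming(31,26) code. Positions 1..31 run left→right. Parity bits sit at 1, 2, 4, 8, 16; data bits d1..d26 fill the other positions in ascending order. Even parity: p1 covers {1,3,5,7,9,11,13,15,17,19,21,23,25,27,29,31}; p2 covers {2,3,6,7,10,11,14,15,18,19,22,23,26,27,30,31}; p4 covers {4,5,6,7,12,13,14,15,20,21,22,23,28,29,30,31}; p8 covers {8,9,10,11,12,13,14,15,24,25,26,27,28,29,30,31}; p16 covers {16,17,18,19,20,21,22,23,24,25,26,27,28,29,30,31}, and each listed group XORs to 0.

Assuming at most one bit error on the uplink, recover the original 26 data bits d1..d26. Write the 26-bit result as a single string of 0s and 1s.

01010101101011100010100011

s1 (pos 1,3,5,7,9,11,13,15,17,19,21,23,25,27,29,31): 0⊕0⊕1⊕1⊕0⊕0⊕1⊕1⊕0⊕1⊕0⊕0⊕0⊕0⊕0⊕1 = 0
s2 (pos 2,3,6,7,10,11,14,15,18,19,22,23,26,27,30,31): 0⊕0⊕0⊕1⊕1⊕0⊕0⊕1⊕1⊕1⊕0⊕0⊕1⊕0⊕1⊕1 = 0
s4 (pos 4,5,6,7,12,13,14,15,20,21,22,23,28,29,30,31): 1⊕1⊕0⊕1⊕1⊕1⊕0⊕1⊕1⊕0⊕0⊕0⊕0⊕0⊕1⊕1 = 1
s8 (pos 8,9,10,11,12,13,14,15,24,25,26,27,28,29,30,31): 0⊕0⊕1⊕0⊕1⊕1⊕0⊕1⊕1⊕0⊕1⊕0⊕0⊕0⊕1⊕1 = 0
s16 (pos 16,17,18,19,20,21,22,23,24,25,26,27,28,29,30,31): 1⊕0⊕1⊕1⊕1⊕0⊕0⊕0⊕1⊕0⊕1⊕0⊕0⊕0⊕1⊕1 = 0
Syndrome s16…s1 = 00100 → error at position 4.
Flip position 4: 0001101001011011011100010100011 → 0000101001011011011100010100011
Read data bits from positions 3,5,6,7,9,10,11,12,13,14,15,17,18,19,20,21,22,23,24,25,26,27,28,29,30,31: 01010101101011100010100011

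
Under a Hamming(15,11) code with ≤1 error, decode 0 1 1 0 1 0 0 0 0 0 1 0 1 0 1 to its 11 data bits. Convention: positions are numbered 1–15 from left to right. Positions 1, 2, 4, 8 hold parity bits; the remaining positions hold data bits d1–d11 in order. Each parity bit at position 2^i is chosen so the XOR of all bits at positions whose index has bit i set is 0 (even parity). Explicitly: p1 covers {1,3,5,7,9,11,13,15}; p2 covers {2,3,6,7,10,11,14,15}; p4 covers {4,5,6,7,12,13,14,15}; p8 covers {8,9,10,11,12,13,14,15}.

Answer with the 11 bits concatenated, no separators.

11000010001

s1 (pos 1,3,5,7,9,11,13,15): 0⊕1⊕1⊕0⊕0⊕1⊕1⊕1 = 1
s2 (pos 2,3,6,7,10,11,14,15): 1⊕1⊕0⊕0⊕0⊕1⊕0⊕1 = 0
s4 (pos 4,5,6,7,12,13,14,15): 0⊕1⊕0⊕0⊕0⊕1⊕0⊕1 = 1
s8 (pos 8,9,10,11,12,13,14,15): 0⊕0⊕0⊕1⊕0⊕1⊕0⊕1 = 1
Syndrome s8…s1 = 1101 → error at position 13.
Flip position 13: 011010000010101 → 011010000010001
Read data bits from positions 3,5,6,7,9,10,11,12,13,14,15: 11000010001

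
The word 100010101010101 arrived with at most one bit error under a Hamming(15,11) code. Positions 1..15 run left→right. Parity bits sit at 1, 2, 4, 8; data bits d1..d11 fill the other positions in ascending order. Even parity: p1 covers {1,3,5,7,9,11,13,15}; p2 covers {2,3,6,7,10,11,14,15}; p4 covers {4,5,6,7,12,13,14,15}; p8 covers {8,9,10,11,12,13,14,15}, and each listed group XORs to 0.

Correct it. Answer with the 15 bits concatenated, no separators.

101010101010101

s1 (pos 1,3,5,7,9,11,13,15): 1⊕0⊕1⊕1⊕1⊕1⊕1⊕1 = 1
s2 (pos 2,3,6,7,10,11,14,15): 0⊕0⊕0⊕1⊕0⊕1⊕0⊕1 = 1
s4 (pos 4,5,6,7,12,13,14,15): 0⊕1⊕0⊕1⊕0⊕1⊕0⊕1 = 0
s8 (pos 8,9,10,11,12,13,14,15): 0⊕1⊕0⊕1⊕0⊕1⊕0⊕1 = 0
Syndrome s8…s1 = 0011 → error at position 3.
Flip position 3: 100010101010101 → 101010101010101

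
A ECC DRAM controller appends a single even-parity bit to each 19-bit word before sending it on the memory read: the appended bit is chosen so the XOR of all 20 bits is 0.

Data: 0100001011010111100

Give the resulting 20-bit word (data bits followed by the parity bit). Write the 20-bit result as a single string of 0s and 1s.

01000010110101111001

XOR of the 19 data bits: 0⊕1⊕0⊕0⊕0⊕0⊕1⊕0⊕1⊕1⊕0⊕1⊕0⊕1⊕1⊕1⊕1⊕0⊕0 = 1
Parity bit = 1 (so all 20 bits XOR to 0).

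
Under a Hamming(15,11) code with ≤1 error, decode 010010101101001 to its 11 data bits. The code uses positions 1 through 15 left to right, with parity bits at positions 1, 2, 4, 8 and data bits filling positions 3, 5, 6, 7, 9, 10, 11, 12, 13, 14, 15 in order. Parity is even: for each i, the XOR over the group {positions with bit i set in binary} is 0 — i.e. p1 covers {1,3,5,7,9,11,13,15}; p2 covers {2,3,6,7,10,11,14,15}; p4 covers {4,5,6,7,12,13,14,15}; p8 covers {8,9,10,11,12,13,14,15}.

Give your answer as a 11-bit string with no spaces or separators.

01011101001

s1 (pos 1,3,5,7,9,11,13,15): 0⊕0⊕1⊕1⊕1⊕0⊕0⊕1 = 0
s2 (pos 2,3,6,7,10,11,14,15): 1⊕0⊕0⊕1⊕1⊕0⊕0⊕1 = 0
s4 (pos 4,5,6,7,12,13,14,15): 0⊕1⊕0⊕1⊕1⊕0⊕0⊕1 = 0
s8 (pos 8,9,10,11,12,13,14,15): 0⊕1⊕1⊕0⊕1⊕0⊕0⊕1 = 0
Syndrome s8…s1 = 0000 → no error.
Read data bits from positions 3,5,6,7,9,10,11,12,13,14,15: 01011101001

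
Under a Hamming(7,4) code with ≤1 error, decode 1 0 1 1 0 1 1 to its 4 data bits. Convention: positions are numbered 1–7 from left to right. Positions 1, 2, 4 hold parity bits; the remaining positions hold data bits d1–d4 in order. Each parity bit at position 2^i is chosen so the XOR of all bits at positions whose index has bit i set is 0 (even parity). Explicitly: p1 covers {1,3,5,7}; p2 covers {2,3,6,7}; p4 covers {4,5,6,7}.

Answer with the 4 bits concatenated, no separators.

s1 (pos 1,3,5,7): 1⊕1⊕0⊕1 = 1
s2 (pos 2,3,6,7): 0⊕1⊕1⊕1 = 1
s4 (pos 4,5,6,7): 1⊕0⊕1⊕1 = 1
Syndrome s4…s1 = 111 → error at position 7.
Flip position 7: 1011011 → 1011010
Read data bits from positions 3,5,6,7: 1010

1010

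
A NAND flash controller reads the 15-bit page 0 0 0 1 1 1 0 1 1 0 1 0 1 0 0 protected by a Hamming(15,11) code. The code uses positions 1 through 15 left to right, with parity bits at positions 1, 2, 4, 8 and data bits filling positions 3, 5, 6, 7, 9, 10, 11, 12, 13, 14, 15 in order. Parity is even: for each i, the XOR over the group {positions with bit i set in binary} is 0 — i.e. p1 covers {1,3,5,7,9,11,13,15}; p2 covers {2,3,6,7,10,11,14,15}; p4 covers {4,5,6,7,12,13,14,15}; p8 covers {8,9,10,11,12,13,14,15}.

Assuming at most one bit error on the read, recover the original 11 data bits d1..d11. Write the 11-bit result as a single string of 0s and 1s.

01101010100

s1 (pos 1,3,5,7,9,11,13,15): 0⊕0⊕1⊕0⊕1⊕1⊕1⊕0 = 0
s2 (pos 2,3,6,7,10,11,14,15): 0⊕0⊕1⊕0⊕0⊕1⊕0⊕0 = 0
s4 (pos 4,5,6,7,12,13,14,15): 1⊕1⊕1⊕0⊕0⊕1⊕0⊕0 = 0
s8 (pos 8,9,10,11,12,13,14,15): 1⊕1⊕0⊕1⊕0⊕1⊕0⊕0 = 0
Syndrome s8…s1 = 0000 → no error.
Read data bits from positions 3,5,6,7,9,10,11,12,13,14,15: 01101010100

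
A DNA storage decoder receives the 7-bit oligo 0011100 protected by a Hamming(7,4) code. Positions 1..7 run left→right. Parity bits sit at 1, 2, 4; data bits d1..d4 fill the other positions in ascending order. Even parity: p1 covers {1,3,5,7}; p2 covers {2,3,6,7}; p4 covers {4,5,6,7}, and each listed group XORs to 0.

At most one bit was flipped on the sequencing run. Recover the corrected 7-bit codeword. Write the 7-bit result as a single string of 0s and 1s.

0111100

s1 (pos 1,3,5,7): 0⊕1⊕1⊕0 = 0
s2 (pos 2,3,6,7): 0⊕1⊕0⊕0 = 1
s4 (pos 4,5,6,7): 1⊕1⊕0⊕0 = 0
Syndrome s4…s1 = 010 → error at position 2.
Flip position 2: 0011100 → 0111100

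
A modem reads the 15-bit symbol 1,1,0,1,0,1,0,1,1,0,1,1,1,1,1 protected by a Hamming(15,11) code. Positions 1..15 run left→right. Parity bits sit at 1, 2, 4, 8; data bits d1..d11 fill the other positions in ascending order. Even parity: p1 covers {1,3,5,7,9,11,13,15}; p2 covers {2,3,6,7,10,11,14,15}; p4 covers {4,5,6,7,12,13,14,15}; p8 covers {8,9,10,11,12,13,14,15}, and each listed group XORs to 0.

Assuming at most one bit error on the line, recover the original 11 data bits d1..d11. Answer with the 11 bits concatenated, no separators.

00101001111

s1 (pos 1,3,5,7,9,11,13,15): 1⊕0⊕0⊕0⊕1⊕1⊕1⊕1 = 1
s2 (pos 2,3,6,7,10,11,14,15): 1⊕0⊕1⊕0⊕0⊕1⊕1⊕1 = 1
s4 (pos 4,5,6,7,12,13,14,15): 1⊕0⊕1⊕0⊕1⊕1⊕1⊕1 = 0
s8 (pos 8,9,10,11,12,13,14,15): 1⊕1⊕0⊕1⊕1⊕1⊕1⊕1 = 1
Syndrome s8…s1 = 1011 → error at position 11.
Flip position 11: 110101011011111 → 110101011001111
Read data bits from positions 3,5,6,7,9,10,11,12,13,14,15: 00101001111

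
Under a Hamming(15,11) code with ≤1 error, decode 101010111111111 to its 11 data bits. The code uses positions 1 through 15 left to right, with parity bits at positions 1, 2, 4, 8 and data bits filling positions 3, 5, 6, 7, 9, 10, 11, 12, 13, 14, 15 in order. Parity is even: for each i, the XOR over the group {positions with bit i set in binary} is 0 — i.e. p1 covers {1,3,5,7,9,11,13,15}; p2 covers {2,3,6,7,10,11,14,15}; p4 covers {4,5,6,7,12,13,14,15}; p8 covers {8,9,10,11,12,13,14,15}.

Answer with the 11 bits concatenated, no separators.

s1 (pos 1,3,5,7,9,11,13,15): 1⊕1⊕1⊕1⊕1⊕1⊕1⊕1 = 0
s2 (pos 2,3,6,7,10,11,14,15): 0⊕1⊕0⊕1⊕1⊕1⊕1⊕1 = 0
s4 (pos 4,5,6,7,12,13,14,15): 0⊕1⊕0⊕1⊕1⊕1⊕1⊕1 = 0
s8 (pos 8,9,10,11,12,13,14,15): 1⊕1⊕1⊕1⊕1⊕1⊕1⊕1 = 0
Syndrome s8…s1 = 0000 → no error.
Read data bits from positions 3,5,6,7,9,10,11,12,13,14,15: 11011111111

11011111111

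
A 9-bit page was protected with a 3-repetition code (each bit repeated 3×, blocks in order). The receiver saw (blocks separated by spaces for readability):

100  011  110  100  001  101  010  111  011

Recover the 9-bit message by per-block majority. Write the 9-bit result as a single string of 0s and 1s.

011001011

Block 1 (100): 1 one → 0
Block 2 (011): 2 ones → 1
Block 3 (110): 2 ones → 1
Block 4 (100): 1 one → 0
Block 5 (001): 1 one → 0
Block 6 (101): 2 ones → 1
Block 7 (010): 1 one → 0
Block 8 (111): 3 ones → 1
Block 9 (011): 2 ones → 1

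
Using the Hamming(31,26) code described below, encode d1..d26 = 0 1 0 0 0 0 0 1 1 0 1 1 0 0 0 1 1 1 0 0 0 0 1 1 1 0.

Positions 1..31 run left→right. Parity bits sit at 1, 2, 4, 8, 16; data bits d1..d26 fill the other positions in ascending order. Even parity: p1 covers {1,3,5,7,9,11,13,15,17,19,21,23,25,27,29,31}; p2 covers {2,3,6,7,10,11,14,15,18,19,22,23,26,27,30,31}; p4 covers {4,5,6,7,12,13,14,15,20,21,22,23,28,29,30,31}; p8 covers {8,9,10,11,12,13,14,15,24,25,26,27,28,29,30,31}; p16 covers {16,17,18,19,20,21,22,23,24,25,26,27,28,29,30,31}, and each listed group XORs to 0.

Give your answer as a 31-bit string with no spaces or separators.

Place data at non-parity positions: p1 p2 0 p4 1 0 0 p8 0 0 0 1 1 0 1 p16 1 0 0 0 1 1 1 0 0 0 0 1 1 1 0
p1 (pos 1,3,5,7,9,11,13,15,17,19,21,23,25,27,29,31): XOR of data positions = 0⊕1⊕0⊕0⊕0⊕1⊕1⊕1⊕0⊕1⊕1⊕0⊕0⊕1⊕0 = 1
p2 (pos 2,3,6,7,10,11,14,15,18,19,22,23,26,27,30,31): XOR of data positions = 0⊕0⊕0⊕0⊕0⊕0⊕1⊕0⊕0⊕1⊕1⊕0⊕0⊕1⊕0 = 0
p4 (pos 4,5,6,7,12,13,14,15,20,21,22,23,28,29,30,31): XOR of data positions = 1⊕0⊕0⊕1⊕1⊕0⊕1⊕0⊕1⊕1⊕1⊕1⊕1⊕1⊕0 = 0
p8 (pos 8,9,10,11,12,13,14,15,24,25,26,27,28,29,30,31): XOR of data positions = 0⊕0⊕0⊕1⊕1⊕0⊕1⊕0⊕0⊕0⊕0⊕1⊕1⊕1⊕0 = 0
p16 (pos 16,17,18,19,20,21,22,23,24,25,26,27,28,29,30,31): XOR of data positions = 1⊕0⊕0⊕0⊕1⊕1⊕1⊕0⊕0⊕0⊕0⊕1⊕1⊕1⊕0 = 1
Codeword: 1000100000011011100011100001110

1000100000011011100011100001110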